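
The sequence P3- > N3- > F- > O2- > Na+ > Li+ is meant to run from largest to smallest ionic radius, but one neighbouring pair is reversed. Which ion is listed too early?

F-

Check each adjacent pair. F- and O2- are reversed: they are isoelectronic (10 e⁻) and F has more protons than O (9 vs 8), making F- smaller. No other neighbouring pair contradicts the periodic trends, so F- is the ion listed too early.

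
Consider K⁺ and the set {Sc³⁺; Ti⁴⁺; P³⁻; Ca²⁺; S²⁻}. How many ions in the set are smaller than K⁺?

All of these have 18 electrons (isoelectronic). With the same electron cloud, the ion with the most protons pulls it in tightest. Nuclear charges: Ti⁴⁺ (Z=22), Sc³⁺ (Z=21), Ca²⁺ (Z=20), K⁺ (Z=19), S²⁻ (Z=16), P³⁻ (Z=15). Highest Z is smallest.
Placing each against K⁺: smaller — Ti⁴⁺, Sc³⁺, Ca²⁺; larger — S²⁻, P³⁻. Count: 3.

3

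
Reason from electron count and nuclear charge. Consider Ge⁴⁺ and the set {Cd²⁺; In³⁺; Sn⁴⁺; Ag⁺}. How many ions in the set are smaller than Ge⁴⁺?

Ge⁴⁺ has 28 e⁻ (Z=32), Sn⁴⁺ has 46 e⁻ (Z=50), In³⁺ has 46 e⁻ (Z=49), Cd²⁺ has 46 e⁻ (Z=48), Ag⁺ has 46 e⁻ (Z=47). Ge⁴⁺ < Sn⁴⁺ (same group, 1 shell fewer); Sn⁴⁺ < In³⁺ (isoelectronic, higher Z=50 is smaller); In³⁺ < Cd²⁺ (isoelectronic, higher Z=49 is smaller); Cd²⁺ < Ag⁺ (both 46 e⁻, Z=48>47).
Overall: Ge⁴⁺ < Sn⁴⁺ < In³⁺ < Cd²⁺ < Ag⁺. Ge⁴⁺ has 0 below it and 4 above. Count: 0.

0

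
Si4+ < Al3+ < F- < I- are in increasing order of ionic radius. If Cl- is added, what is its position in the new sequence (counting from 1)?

4

Work out protons and electrons: Si4+: 10 e⁻, Z=14, Al3+: 10 e⁻, Z=13, F-: 10 e⁻, Z=9, Cl-: 18 e⁻, Z=17, I-: 54 e⁻, Z=53. Si4+ < Al3+ (isoelectronic, higher Z=14 is smaller); Al3+ < F- (isoelectronic, higher Z=13 is smaller); F- < Cl- (same group, period 2 vs 3); Cl- < I- (same group, 2 shells fewer).
Putting Cl- in gives Si4+ < Al3+ < F- < Cl- < I-; it lands at slot 4.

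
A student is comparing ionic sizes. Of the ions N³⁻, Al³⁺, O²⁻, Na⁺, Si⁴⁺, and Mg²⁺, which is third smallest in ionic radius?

Each ion has 10 electrons. The ranking follows nuclear charge in reverse — greater Z gives a smaller radius. Si⁴⁺ (Z=14), Al³⁺ (Z=13), Mg²⁺ (Z=12), Na⁺ (Z=11), O²⁻ (Z=8), N³⁻ (Z=7).
That gives Si⁴⁺ < Al³⁺ < Mg²⁺ < Na⁺ < O²⁻ < N³⁻. From the smallest end, number 3 is Mg²⁺.

Mg²⁺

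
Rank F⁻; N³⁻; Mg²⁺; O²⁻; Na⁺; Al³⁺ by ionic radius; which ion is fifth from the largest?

Mg²⁺

All of these have 10 electrons (isoelectronic). With the same electron cloud, the ion with the most protons pulls it in tightest. Nuclear charges: Al³⁺ (Z=13), Mg²⁺ (Z=12), Na⁺ (Z=11), F⁻ (Z=9), O²⁻ (Z=8), N³⁻ (Z=7). Highest Z is smallest.
Ordering: Al³⁺ < Mg²⁺ < Na⁺ < F⁻ < O²⁻ < N³⁻. The fifth largest is Mg²⁺.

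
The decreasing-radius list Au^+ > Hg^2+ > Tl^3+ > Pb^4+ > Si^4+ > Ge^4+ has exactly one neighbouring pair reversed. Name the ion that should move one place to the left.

Ge^4+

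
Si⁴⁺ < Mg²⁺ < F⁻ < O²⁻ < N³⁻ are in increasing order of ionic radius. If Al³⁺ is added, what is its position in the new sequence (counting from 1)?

These species are isoelectronic with 10 electrons. The only difference is the number of protons: Si⁴⁺ (Z=14), Al³⁺ (Z=13), Mg²⁺ (Z=12), F⁻ (Z=9), O²⁻ (Z=8), N³⁻ (Z=7). The strongest nuclear pull (Si⁴⁺) gives the smallest ion.
With Al³⁺ included the full order is Si⁴⁺ < Al³⁺ < Mg²⁺ < F⁻ < O²⁻ < N³⁻, so it takes position 2.

2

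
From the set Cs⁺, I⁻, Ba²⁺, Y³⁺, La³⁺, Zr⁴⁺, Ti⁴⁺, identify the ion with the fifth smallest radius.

Work out protons and electrons: Ti⁴⁺: 18 e⁻, Z=22, Zr⁴⁺: 36 e⁻, Z=40, Y³⁺: 36 e⁻, Z=39, La³⁺: 54 e⁻, Z=57, Ba²⁺: 54 e⁻, Z=56, Cs⁺: 54 e⁻, Z=55, I⁻: 54 e⁻, Z=53. Ti⁴⁺ < Zr⁴⁺ (same group, period 4 vs 5); Zr⁴⁺ < Y³⁺ (both 36 e⁻, Z=40>39); Y³⁺ < La³⁺ (same group, period 5 vs 6); La³⁺ < Ba²⁺ (isoelectronic, higher Z=57 is smaller); Ba²⁺ < Cs⁺ (isoelectronic, higher Z=56 is smaller); Cs⁺ < I⁻ (both 54 e⁻, Z=55>53).
Full ascending order: Ti⁴⁺ < Zr⁴⁺ < Y³⁺ < La³⁺ < Ba²⁺ < Cs⁺ < I⁻. Counting from the smallest, position 5 is Ba²⁺.

Ba²⁺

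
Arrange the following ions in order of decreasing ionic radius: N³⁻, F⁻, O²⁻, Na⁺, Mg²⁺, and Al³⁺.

N³⁻ > O²⁻ > F⁻ > Na⁺ > Mg²⁺ > Al³⁺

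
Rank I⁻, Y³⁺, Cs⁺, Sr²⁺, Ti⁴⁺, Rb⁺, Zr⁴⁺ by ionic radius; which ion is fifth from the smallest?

Electron counts and nuclear charges: Ti⁴⁺ has 18 e⁻ (Z=22), Zr⁴⁺ has 36 e⁻ (Z=40), Y³⁺ has 36 e⁻ (Z=39), Sr²⁺ has 36 e⁻ (Z=38), Rb⁺ has 36 e⁻ (Z=37), Cs⁺ has 54 e⁻ (Z=55), I⁻ has 54 e⁻ (Z=53). Ti⁴⁺ < Zr⁴⁺ (same group, 1 shell fewer); Zr⁴⁺ < Y³⁺ (isoelectronic, higher Z=40 is smaller); Y³⁺ < Sr²⁺ (both 36 e⁻, Z=39>38); Sr²⁺ < Rb⁺ (isoelectronic, higher Z=38 is smaller); Rb⁺ < Cs⁺ (same group, 1 shell fewer); Cs⁺ < I⁻ (isoelectronic, higher Z=55 is smaller).
Full ascending order: Ti⁴⁺ < Zr⁴⁺ < Y³⁺ < Sr²⁺ < Rb⁺ < Cs⁺ < I⁻. Counting from the smallest, position 5 is Rb⁺.

Rb⁺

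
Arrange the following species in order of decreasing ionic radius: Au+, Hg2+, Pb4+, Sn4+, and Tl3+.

Au+ > Hg2+ > Tl3+ > Pb4+ > Sn4+

First list Z and electron count for each: Sn4+: 46 e⁻, Z=50, Pb4+: 78 e⁻, Z=82, Tl3+: 78 e⁻, Z=81, Hg2+: 78 e⁻, Z=80, Au+: 78 e⁻, Z=79. Sn4+ < Pb4+ (same group, period 5 vs 6); Pb4+ < Tl3+ (both 78 e⁻, Z=82>81); Tl3+ < Hg2+ (both 78 e⁻, Z=81>80); Hg2+ < Au+ (isoelectronic, higher Z=80 is smaller).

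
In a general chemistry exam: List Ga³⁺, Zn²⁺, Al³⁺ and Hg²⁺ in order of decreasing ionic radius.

Hg²⁺ > Zn²⁺ > Ga³⁺ > Al³⁺

Work out protons and electrons: Al³⁺ (Z=13, 10 e⁻), Ga³⁺ (Z=31, 28 e⁻), Zn²⁺ (Z=30, 28 e⁻), Hg²⁺ (Z=80, 78 e⁻). Al³⁺ < Ga³⁺ (same group, 1 shell fewer); Ga³⁺ < Zn²⁺ (both 28 e⁻, Z=31>30); Zn²⁺ < Hg²⁺ (same group, 2 shells fewer).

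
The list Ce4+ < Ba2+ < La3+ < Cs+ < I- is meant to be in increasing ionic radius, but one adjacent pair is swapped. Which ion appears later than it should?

Compare adjacent ions: they are isoelectronic (54 e⁻) and La has more protons than Ba (57 vs 56), making La3+ smaller — yet in this increasing list Ba2+ sits before La3+. Nothing else is reversed, so La3+ should move one place to the left.

La3+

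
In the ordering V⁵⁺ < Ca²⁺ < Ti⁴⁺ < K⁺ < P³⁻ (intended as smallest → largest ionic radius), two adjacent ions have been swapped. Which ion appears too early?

Ca²⁺

Scanning neighbour by neighbour, only Ca²⁺/Ti⁴⁺ violates a trend: both have 18 electrons but Z(Ti)=22 > Z(Ca)=20, so Ti⁴⁺ should be the smaller of the two. That makes Ca²⁺ the one sitting a position early relative to where it belongs.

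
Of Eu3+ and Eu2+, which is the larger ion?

Eu2+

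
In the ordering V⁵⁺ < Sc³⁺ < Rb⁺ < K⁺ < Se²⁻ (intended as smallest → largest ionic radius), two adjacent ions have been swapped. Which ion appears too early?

Rb⁺

Check each adjacent pair. Rb⁺ and K⁺ are reversed: K⁺ and Rb⁺ are in one column with the same charge; the lighter period-4 ion has one fewer shell and is smaller. No other neighbouring pair contradicts the periodic trends, so Rb⁺ is the ion listed too early.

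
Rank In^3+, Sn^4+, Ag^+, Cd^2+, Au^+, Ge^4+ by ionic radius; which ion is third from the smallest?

In^3+

Electron counts and nuclear charges: Ge^4+ (Z=32, 28 e⁻), Sn^4+ (Z=50, 46 e⁻), In^3+ (Z=49, 46 e⁻), Cd^2+ (Z=48, 46 e⁻), Ag^+ (Z=47, 46 e⁻), Au^+ (Z=79, 78 e⁻). Ge^4+ < Sn^4+ (same group, 1 shell fewer); Sn^4+ < In^3+ (both 46 e⁻, Z=50>49); In^3+ < Cd^2+ (both 46 e⁻, Z=49>48); Cd^2+ < Ag^+ (isoelectronic, higher Z=48 is smaller); Ag^+ < Au^+ (same group, period 5 vs 6).
That gives Ge^4+ < Sn^4+ < In^3+ < Cd^2+ < Ag^+ < Au^+. From the smallest end, number 3 is In^3+.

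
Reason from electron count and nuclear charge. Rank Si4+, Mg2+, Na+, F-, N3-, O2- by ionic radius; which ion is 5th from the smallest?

O2-

Isoelectronic series (10 e⁻ each). Size is set by nuclear charge: more protons means a smaller ion. Si4+ (Z=14), Mg2+ (Z=12), Na+ (Z=11), F- (Z=9), O2- (Z=8), N3- (Z=7).
That gives Si4+ < Mg2+ < Na+ < F- < O2- < N3-. From the smallest end, number 5 is O2-.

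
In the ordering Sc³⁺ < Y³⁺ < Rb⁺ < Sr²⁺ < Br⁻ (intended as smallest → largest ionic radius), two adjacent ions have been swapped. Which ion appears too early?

Rb⁺

Compare adjacent ions: Sr²⁺ and Rb⁺ share 36 electrons; the higher nuclear charge on Sr (Z=38) contracts it more, so Sr²⁺ < Rb⁺ — yet in this increasing list Rb⁺ sits before Sr²⁺. Nothing else is reversed, so Rb⁺ should move one place to the right.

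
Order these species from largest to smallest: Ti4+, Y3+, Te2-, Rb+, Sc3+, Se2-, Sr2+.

Te2- > Se2- > Rb+ > Sr2+ > Y3+ > Sc3+ > Ti4+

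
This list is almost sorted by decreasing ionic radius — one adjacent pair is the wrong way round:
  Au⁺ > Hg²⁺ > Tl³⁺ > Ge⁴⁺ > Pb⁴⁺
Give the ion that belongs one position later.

Ge⁴⁺

Compare adjacent ions: both in group 14 with the same charge; Ge⁴⁺ (period 4) has the smaller radius — yet in this decreasing list Ge⁴⁺ sits before Pb⁴⁺. Nothing else is reversed, so Ge⁴⁺ should move one place to the right.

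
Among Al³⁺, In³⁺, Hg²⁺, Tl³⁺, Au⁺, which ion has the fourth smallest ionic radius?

Hg²⁺

Work out protons and electrons: Al³⁺ (Z=13, 10 e⁻), In³⁺ (Z=49, 46 e⁻), Tl³⁺ (Z=81, 78 e⁻), Hg²⁺ (Z=80, 78 e⁻), Au⁺ (Z=79, 78 e⁻). Al³⁺ < In³⁺ (same group, 2 shells fewer); In³⁺ < Tl³⁺ (same group, period 5 vs 6); Tl³⁺ < Hg²⁺ (isoelectronic, higher Z=81 is smaller); Hg²⁺ < Au⁺ (isoelectronic, higher Z=80 is smaller).
Ordering: Al³⁺ < In³⁺ < Tl³⁺ < Hg²⁺ < Au⁺. The fourth smallest is Hg²⁺.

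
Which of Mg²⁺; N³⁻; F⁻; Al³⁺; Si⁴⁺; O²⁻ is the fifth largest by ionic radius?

Al³⁺

These species are isoelectronic with 10 electrons. The only difference is the number of protons: Si⁴⁺ (Z=14), Al³⁺ (Z=13), Mg²⁺ (Z=12), F⁻ (Z=9), O²⁻ (Z=8), N³⁻ (Z=7). The strongest nuclear pull (Si⁴⁺) gives the smallest ion.
So the order is Si⁴⁺ < Al³⁺ < Mg²⁺ < F⁻ < O²⁻ < N³⁻; the 5th-largest ion is Al³⁺.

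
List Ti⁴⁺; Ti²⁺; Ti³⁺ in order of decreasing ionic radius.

Ti²⁺ > Ti³⁺ > Ti⁴⁺

For a single element, ionic radius drops as positive charge rises — Ti⁴⁺ < Ti²⁺.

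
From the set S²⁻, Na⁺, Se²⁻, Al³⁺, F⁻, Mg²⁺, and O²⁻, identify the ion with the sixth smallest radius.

S²⁻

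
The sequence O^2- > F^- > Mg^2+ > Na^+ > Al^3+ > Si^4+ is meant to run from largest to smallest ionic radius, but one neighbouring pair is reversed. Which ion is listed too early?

Mg^2+

Scanning neighbour by neighbour, only Mg^2+/Na^+ violates a trend: Mg^2+ and Na^+ share 10 electrons; the higher nuclear charge on Mg (Z=12) contracts it more, so Mg^2+ < Na^+. That makes Mg^2+ the one sitting a position early relative to where it belongs.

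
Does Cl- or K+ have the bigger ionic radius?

Each ion has 18 electrons. The ranking follows nuclear charge in reverse — greater Z gives a smaller radius. K+ (Z=19), Cl- (Z=17).

Cl-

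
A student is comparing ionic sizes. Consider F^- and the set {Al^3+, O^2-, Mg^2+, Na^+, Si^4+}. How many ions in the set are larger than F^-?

1

All of these have 10 electrons (isoelectronic). With the same electron cloud, the ion with the most protons pulls it in tightest. Nuclear charges: Si^4+ (Z=14), Al^3+ (Z=13), Mg^2+ (Z=12), Na^+ (Z=11), F^- (Z=9), O^2- (Z=8). Highest Z is smallest.
Relative to F^-, the ions that are larger are O^2-. That's 1.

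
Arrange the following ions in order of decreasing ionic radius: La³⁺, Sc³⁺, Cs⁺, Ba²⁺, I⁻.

I⁻ > Cs⁺ > Ba²⁺ > La³⁺ > Sc³⁺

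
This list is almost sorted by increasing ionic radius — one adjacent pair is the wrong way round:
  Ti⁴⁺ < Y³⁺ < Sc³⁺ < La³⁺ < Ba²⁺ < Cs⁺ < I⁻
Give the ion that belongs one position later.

Y³⁺

Check each adjacent pair. Y³⁺ and Sc³⁺ are reversed: Sc³⁺ and Y³⁺ are in one column with the same charge; the lighter period-4 ion has one fewer shell and is smaller. No other neighbouring pair contradicts the periodic trends, so Y³⁺ is the ion listed too early.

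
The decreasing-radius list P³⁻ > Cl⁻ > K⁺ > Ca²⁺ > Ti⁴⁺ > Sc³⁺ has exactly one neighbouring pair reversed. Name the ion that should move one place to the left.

Sc³⁺

Compare adjacent ions: Ti⁴⁺ and Sc³⁺ share 18 electrons; the higher nuclear charge on Ti (Z=22) contracts it more, so Ti⁴⁺ < Sc³⁺ — yet in this decreasing list Ti⁴⁺ sits before Sc³⁺. Nothing else is reversed, so Sc³⁺ should move one place to the left.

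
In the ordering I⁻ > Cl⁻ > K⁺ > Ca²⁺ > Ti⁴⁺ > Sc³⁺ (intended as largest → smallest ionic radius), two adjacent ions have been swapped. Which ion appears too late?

Check each adjacent pair. Ti⁴⁺ and Sc³⁺ are reversed: both have 18 electrons but Z(Ti)=22 > Z(Sc)=21, so Ti⁴⁺ should be the smaller of the two. No other neighbouring pair contradicts the periodic trends, so Sc³⁺ is the ion listed too late.

Sc³⁺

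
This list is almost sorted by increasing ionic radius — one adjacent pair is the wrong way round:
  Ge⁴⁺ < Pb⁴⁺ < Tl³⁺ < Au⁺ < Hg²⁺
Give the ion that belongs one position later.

Au⁺

The pair Au⁺, Hg²⁺ is the wrong way round — both have 78 electrons but Z(Hg)=80 > Z(Au)=79, so Hg²⁺ should be the smaller of the two. All other adjacent pairs agree with periodic trends, so Au⁺ is the misplaced ion.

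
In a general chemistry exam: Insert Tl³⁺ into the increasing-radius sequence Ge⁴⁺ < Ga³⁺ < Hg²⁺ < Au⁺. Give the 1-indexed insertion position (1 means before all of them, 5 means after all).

3

Tabulating Z and e⁻: Ge⁴⁺ has 28 e⁻ (Z=32), Ga³⁺ has 28 e⁻ (Z=31), Tl³⁺ has 78 e⁻ (Z=81), Hg²⁺ has 78 e⁻ (Z=80), Au⁺ has 78 e⁻ (Z=79). Ge⁴⁺ < Ga³⁺ (both 28 e⁻, Z=32>31); Ga³⁺ < Tl³⁺ (same group, 2 shells fewer); Tl³⁺ < Hg²⁺ (both 78 e⁻, Z=81>80); Hg²⁺ < Au⁺ (isoelectronic, higher Z=80 is smaller).
Merged order: Ge⁴⁺ < Ga³⁺ < Tl³⁺ < Hg²⁺ < Au⁺ — Tl³⁺ is number 3.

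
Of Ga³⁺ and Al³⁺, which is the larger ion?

All are in the same group with charge +3. Radius grows down the group as n (the outermost shell) increases.

Ga³⁺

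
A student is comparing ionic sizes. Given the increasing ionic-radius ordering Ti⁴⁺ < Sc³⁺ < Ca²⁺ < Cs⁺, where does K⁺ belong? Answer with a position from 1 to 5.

Tabulating Z and e⁻: Ti⁴⁺ has 18 e⁻ (Z=22), Sc³⁺ has 18 e⁻ (Z=21), Ca²⁺ has 18 e⁻ (Z=20), K⁺ has 18 e⁻ (Z=19), Cs⁺ has 54 e⁻ (Z=55). Ti⁴⁺ < Sc³⁺ (isoelectronic, higher Z=22 is smaller); Sc³⁺ < Ca²⁺ (isoelectronic, higher Z=21 is smaller); Ca²⁺ < K⁺ (both 18 e⁻, Z=20>19); K⁺ < Cs⁺ (same group, period 4 vs 6).
Merged order: Ti⁴⁺ < Sc³⁺ < Ca²⁺ < K⁺ < Cs⁺ — K⁺ is number 4.

4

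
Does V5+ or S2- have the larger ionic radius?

S2-

Each ion has 18 electrons. The ranking follows nuclear charge in reverse — greater Z gives a smaller radius. V5+ (Z=23), S2- (Z=16).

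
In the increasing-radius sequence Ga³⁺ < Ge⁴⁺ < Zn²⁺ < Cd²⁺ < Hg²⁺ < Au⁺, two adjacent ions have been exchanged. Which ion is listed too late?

Check each adjacent pair. Ga³⁺ and Ge⁴⁺ are reversed: Ge⁴⁺ and Ga³⁺ share 28 electrons; the higher nuclear charge on Ge (Z=32) contracts it more, so Ge⁴⁺ < Ga³⁺. No other neighbouring pair contradicts the periodic trends, so Ge⁴⁺ is the ion listed too late.

Ge⁴⁺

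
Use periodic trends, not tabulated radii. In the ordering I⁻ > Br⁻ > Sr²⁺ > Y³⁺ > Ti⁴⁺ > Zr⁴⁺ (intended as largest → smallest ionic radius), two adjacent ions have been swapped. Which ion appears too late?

Scanning neighbour by neighbour, only Ti⁴⁺/Zr⁴⁺ violates a trend: same group and charge — period 4 sits above period 5, so Ti⁴⁺ is smaller. That makes Zr⁴⁺ the one sitting a position late relative to where it belongs.

Zr⁴⁺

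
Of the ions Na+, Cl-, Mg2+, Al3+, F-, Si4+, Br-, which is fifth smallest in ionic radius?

F-

Si4+ (Z=14, 10 e⁻), Al3+ (Z=13, 10 e⁻), Mg2+ (Z=12, 10 e⁻), Na+ (Z=11, 10 e⁻), F- (Z=9, 10 e⁻), Cl- (Z=17, 18 e⁻), Br- (Z=35, 36 e⁻). Si4+ < Al3+ (both 10 e⁻, Z=14>13); Al3+ < Mg2+ (isoelectronic, higher Z=13 is smaller); Mg2+ < Na+ (both 10 e⁻, Z=12>11); Na+ < F- (both 10 e⁻, Z=11>9); F- < Cl- (same group, period 2 vs 3); Cl- < Br- (same group, period 3 vs 4).
Full ascending order: Si4+ < Al3+ < Mg2+ < Na+ < F- < Cl- < Br-. Counting from the smallest, position 5 is F-.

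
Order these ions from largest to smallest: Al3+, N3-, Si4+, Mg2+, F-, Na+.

N3- > F- > Na+ > Mg2+ > Al3+ > Si4+

All of these have 10 electrons (isoelectronic). With the same electron cloud, the ion with the most protons pulls it in tightest. Nuclear charges: Si4+ (Z=14), Al3+ (Z=13), Mg2+ (Z=12), Na+ (Z=11), F- (Z=9), N3- (Z=7). Highest Z is smallest.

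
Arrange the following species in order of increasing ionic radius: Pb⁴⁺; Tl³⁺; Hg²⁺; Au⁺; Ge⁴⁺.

Tabulating Z and e⁻: Ge⁴⁺ (Z=32, 28 e⁻), Pb⁴⁺ (Z=82, 78 e⁻), Tl³⁺ (Z=81, 78 e⁻), Hg²⁺ (Z=80, 78 e⁻), Au⁺ (Z=79, 78 e⁻). Ge⁴⁺ < Pb⁴⁺ (same group, period 4 vs 6); Pb⁴⁺ < Tl³⁺ (isoelectronic, higher Z=82 is smaller); Tl³⁺ < Hg²⁺ (both 78 e⁻, Z=81>80); Hg²⁺ < Au⁺ (isoelectronic, higher Z=80 is smaller).

Ge⁴⁺ < Pb⁴⁺ < Tl³⁺ < Hg²⁺ < Au⁺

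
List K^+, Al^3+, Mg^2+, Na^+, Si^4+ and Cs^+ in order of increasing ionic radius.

Si^4+ < Al^3+ < Mg^2+ < Na^+ < K^+ < Cs^+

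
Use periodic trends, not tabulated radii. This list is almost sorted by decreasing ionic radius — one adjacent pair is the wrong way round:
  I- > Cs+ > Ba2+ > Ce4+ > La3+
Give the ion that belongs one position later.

Compare adjacent ions: they are isoelectronic (54 e⁻) and Ce has more protons than La (58 vs 57), making Ce4+ smaller — yet in this decreasing list Ce4+ sits before La3+. Nothing else is reversed, so Ce4+ should move one place to the right.

Ce4+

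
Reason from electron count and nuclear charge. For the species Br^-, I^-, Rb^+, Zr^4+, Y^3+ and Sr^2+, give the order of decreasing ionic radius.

I^- > Br^- > Rb^+ > Sr^2+ > Y^3+ > Zr^4+

Work out protons and electrons: Zr^4+: 36 e⁻, Z=40, Y^3+: 36 e⁻, Z=39, Sr^2+: 36 e⁻, Z=38, Rb^+: 36 e⁻, Z=37, Br^-: 36 e⁻, Z=35, I^-: 54 e⁻, Z=53. Zr^4+ < Y^3+ (isoelectronic, higher Z=40 is smaller); Y^3+ < Sr^2+ (isoelectronic, higher Z=39 is smaller); Sr^2+ < Rb^+ (isoelectronic, higher Z=38 is smaller); Rb^+ < Br^- (both 36 e⁻, Z=37>35); Br^- < I^- (same group, period 4 vs 5).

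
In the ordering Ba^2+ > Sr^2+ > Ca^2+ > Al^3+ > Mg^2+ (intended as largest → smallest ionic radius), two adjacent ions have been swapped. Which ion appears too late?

Compare adjacent ions: Al^3+ and Mg^2+ share 10 electrons; the higher nuclear charge on Al (Z=13) contracts it more, so Al^3+ < Mg^2+ — yet in this decreasing list Al^3+ sits before Mg^2+. Nothing else is reversed, so Mg^2+ should move one place to the left.

Mg^2+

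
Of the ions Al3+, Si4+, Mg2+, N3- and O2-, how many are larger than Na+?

2

All of these have 10 electrons (isoelectronic). With the same electron cloud, the ion with the most protons pulls it in tightest. Nuclear charges: Si4+ (Z=14), Al3+ (Z=13), Mg2+ (Z=12), Na+ (Z=11), O2- (Z=8), N3- (Z=7). Highest Z is smallest.
Ordering all of them (including Na+) by radius gives Si4+ < Al3+ < Mg2+ < Na+ < O2- < N3-. So 2 are larger.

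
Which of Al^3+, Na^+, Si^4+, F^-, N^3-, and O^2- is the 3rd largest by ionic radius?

F^-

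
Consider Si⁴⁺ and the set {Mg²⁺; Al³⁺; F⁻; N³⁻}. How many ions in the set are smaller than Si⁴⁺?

0

Isoelectronic series (10 e⁻ each). Size is set by nuclear charge: more protons means a smaller ion. Si⁴⁺ (Z=14), Al³⁺ (Z=13), Mg²⁺ (Z=12), F⁻ (Z=9), N³⁻ (Z=7).
Overall: Si⁴⁺ < Al³⁺ < Mg²⁺ < F⁻ < N³⁻. Si⁴⁺ has 0 below it and 4 above. So 0 are smaller.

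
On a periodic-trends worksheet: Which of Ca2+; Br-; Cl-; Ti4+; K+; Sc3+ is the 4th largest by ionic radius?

Work out protons and electrons: Ti4+: 18 e⁻, Z=22, Sc3+: 18 e⁻, Z=21, Ca2+: 18 e⁻, Z=20, K+: 18 e⁻, Z=19, Cl-: 18 e⁻, Z=17, Br-: 36 e⁻, Z=35. Ti4+ < Sc3+ (isoelectronic, higher Z=22 is smaller); Sc3+ < Ca2+ (both 18 e⁻, Z=21>20); Ca2+ < K+ (both 18 e⁻, Z=20>19); K+ < Cl- (both 18 e⁻, Z=19>17); Cl- < Br- (same group, period 3 vs 4).
Ordering: Ti4+ < Sc3+ < Ca2+ < K+ < Cl- < Br-. The 4th largest is Ca2+.

Ca2+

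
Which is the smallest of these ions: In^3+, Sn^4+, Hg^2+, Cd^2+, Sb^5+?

Sb^5+

Sb^5+ (Z=51, 46 e⁻), Sn^4+ (Z=50, 46 e⁻), In^3+ (Z=49, 46 e⁻), Cd^2+ (Z=48, 46 e⁻), Hg^2+ (Z=80, 78 e⁻). Sb^5+ < Sn^4+ (isoelectronic, higher Z=51 is smaller); Sn^4+ < In^3+ (isoelectronic, higher Z=50 is smaller); In^3+ < Cd^2+ (both 46 e⁻, Z=49>48); Cd^2+ < Hg^2+ (same group, period 5 vs 6).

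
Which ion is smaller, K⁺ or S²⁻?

K⁺

Each ion has 18 electrons. The ranking follows nuclear charge in reverse — greater Z gives a smaller radius. K⁺ (Z=19), S²⁻ (Z=16).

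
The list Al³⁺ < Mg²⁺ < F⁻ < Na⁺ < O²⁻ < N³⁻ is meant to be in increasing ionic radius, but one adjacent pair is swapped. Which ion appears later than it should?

Na⁺

Scanning neighbour by neighbour, only F⁻/Na⁺ violates a trend: Na⁺ and F⁻ share 10 electrons; the higher nuclear charge on Na (Z=11) contracts it more, so Na⁺ < F⁻. That makes Na⁺ the one sitting a position late relative to where it belongs.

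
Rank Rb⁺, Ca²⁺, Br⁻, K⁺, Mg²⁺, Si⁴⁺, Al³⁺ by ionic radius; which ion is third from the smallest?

Mg²⁺

First list Z and electron count for each: Si⁴⁺ (Z=14, 10 e⁻), Al³⁺ (Z=13, 10 e⁻), Mg²⁺ (Z=12, 10 e⁻), Ca²⁺ (Z=20, 18 e⁻), K⁺ (Z=19, 18 e⁻), Rb⁺ (Z=37, 36 e⁻), Br⁻ (Z=35, 36 e⁻). Si⁴⁺ < Al³⁺ (both 10 e⁻, Z=14>13); Al³⁺ < Mg²⁺ (isoelectronic, higher Z=13 is smaller); Mg²⁺ < Ca²⁺ (same group, period 3 vs 4); Ca²⁺ < K⁺ (isoelectronic, higher Z=20 is smaller); K⁺ < Rb⁺ (same group, period 4 vs 5); Rb⁺ < Br⁻ (isoelectronic, higher Z=37 is smaller).
Ordering: Si⁴⁺ < Al³⁺ < Mg²⁺ < Ca²⁺ < K⁺ < Rb⁺ < Br⁻. The third smallest is Mg²⁺.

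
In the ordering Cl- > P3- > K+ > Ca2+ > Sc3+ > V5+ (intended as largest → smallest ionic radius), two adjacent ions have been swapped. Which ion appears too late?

Scanning neighbour by neighbour, only Cl-/P3- violates a trend: Cl- and P3- share 18 electrons; the higher nuclear charge on Cl (Z=17) contracts it more, so Cl- < P3-. That makes P3- the one sitting a position late relative to where it belongs.

P3-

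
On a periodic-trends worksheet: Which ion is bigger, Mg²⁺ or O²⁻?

Each ion has 10 electrons. The ranking follows nuclear charge in reverse — greater Z gives a smaller radius. Mg²⁺ (Z=12), O²⁻ (Z=8).

O²⁻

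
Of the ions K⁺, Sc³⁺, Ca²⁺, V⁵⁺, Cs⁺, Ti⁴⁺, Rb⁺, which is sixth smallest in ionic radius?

V⁵⁺ has 18 e⁻ (Z=23), Ti⁴⁺ has 18 e⁻ (Z=22), Sc³⁺ has 18 e⁻ (Z=21), Ca²⁺ has 18 e⁻ (Z=20), K⁺ has 18 e⁻ (Z=19), Rb⁺ has 36 e⁻ (Z=37), Cs⁺ has 54 e⁻ (Z=55). V⁵⁺ < Ti⁴⁺ (isoelectronic, higher Z=23 is smaller); Ti⁴⁺ < Sc³⁺ (both 18 e⁻, Z=22>21); Sc³⁺ < Ca²⁺ (both 18 e⁻, Z=21>20); Ca²⁺ < K⁺ (both 18 e⁻, Z=20>19); K⁺ < Rb⁺ (same group, 1 shell fewer); Rb⁺ < Cs⁺ (same group, 1 shell fewer).
Ordering: V⁵⁺ < Ti⁴⁺ < Sc³⁺ < Ca²⁺ < K⁺ < Rb⁺ < Cs⁺. The sixth smallest is Rb⁺.

Rb⁺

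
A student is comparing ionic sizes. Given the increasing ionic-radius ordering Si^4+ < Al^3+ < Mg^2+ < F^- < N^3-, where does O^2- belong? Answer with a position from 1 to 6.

All of these have 10 electrons (isoelectronic). With the same electron cloud, the ion with the most protons pulls it in tightest. Nuclear charges: Si^4+ (Z=14), Al^3+ (Z=13), Mg^2+ (Z=12), F^- (Z=9), O^2- (Z=8), N^3- (Z=7). Highest Z is smallest.
With O^2- included the full order is Si^4+ < Al^3+ < Mg^2+ < F^- < O^2- < N^3-, so it takes position 5.

5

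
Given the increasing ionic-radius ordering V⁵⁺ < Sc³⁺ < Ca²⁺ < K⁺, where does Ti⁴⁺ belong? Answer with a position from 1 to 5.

These species are isoelectronic with 18 electrons. The only difference is the number of protons: V⁵⁺ (Z=23), Ti⁴⁺ (Z=22), Sc³⁺ (Z=21), Ca²⁺ (Z=20), K⁺ (Z=19). The strongest nuclear pull (V⁵⁺) gives the smallest ion.
Merged order: V⁵⁺ < Ti⁴⁺ < Sc³⁺ < Ca²⁺ < K⁺ — Ti⁴⁺ is number 2.

2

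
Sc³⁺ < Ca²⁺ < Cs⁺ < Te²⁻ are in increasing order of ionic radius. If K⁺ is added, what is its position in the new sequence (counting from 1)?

3

Electron counts and nuclear charges: Sc³⁺ (Z=21, 18 e⁻), Ca²⁺ (Z=20, 18 e⁻), K⁺ (Z=19, 18 e⁻), Cs⁺ (Z=55, 54 e⁻), Te²⁻ (Z=52, 54 e⁻). Sc³⁺ < Ca²⁺ (isoelectronic, higher Z=21 is smaller); Ca²⁺ < K⁺ (both 18 e⁻, Z=20>19); K⁺ < Cs⁺ (same group, period 4 vs 6); Cs⁺ < Te²⁻ (isoelectronic, higher Z=55 is smaller).
With K⁺ included the full order is Sc³⁺ < Ca²⁺ < K⁺ < Cs⁺ < Te²⁻, so it takes position 3.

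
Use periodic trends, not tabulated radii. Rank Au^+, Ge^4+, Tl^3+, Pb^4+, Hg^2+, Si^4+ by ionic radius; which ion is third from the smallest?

First list Z and electron count for each: Si^4+: 10 e⁻, Z=14, Ge^4+: 28 e⁻, Z=32, Pb^4+: 78 e⁻, Z=82, Tl^3+: 78 e⁻, Z=81, Hg^2+: 78 e⁻, Z=80, Au^+: 78 e⁻, Z=79. Si^4+ < Ge^4+ (same group, period 3 vs 4); Ge^4+ < Pb^4+ (same group, 2 shells fewer); Pb^4+ < Tl^3+ (both 78 e⁻, Z=82>81); Tl^3+ < Hg^2+ (isoelectronic, higher Z=81 is smaller); Hg^2+ < Au^+ (both 78 e⁻, Z=80>79).
Ordering: Si^4+ < Ge^4+ < Pb^4+ < Tl^3+ < Hg^2+ < Au^+. The third smallest is Pb^4+.

Pb^4+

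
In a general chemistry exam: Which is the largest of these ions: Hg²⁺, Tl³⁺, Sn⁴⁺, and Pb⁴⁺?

Electron counts and nuclear charges: Sn⁴⁺ has 46 e⁻ (Z=50), Pb⁴⁺ has 78 e⁻ (Z=82), Tl³⁺ has 78 e⁻ (Z=81), Hg²⁺ has 78 e⁻ (Z=80). Sn⁴⁺ < Pb⁴⁺ (same group, 1 shell fewer); Pb⁴⁺ < Tl³⁺ (isoelectronic, higher Z=82 is smaller); Tl³⁺ < Hg²⁺ (isoelectronic, higher Z=81 is smaller).

Hg²⁺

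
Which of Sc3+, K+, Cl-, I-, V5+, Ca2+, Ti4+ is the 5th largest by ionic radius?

Sc3+

V5+ has 18 e⁻ (Z=23), Ti4+ has 18 e⁻ (Z=22), Sc3+ has 18 e⁻ (Z=21), Ca2+ has 18 e⁻ (Z=20), K+ has 18 e⁻ (Z=19), Cl- has 18 e⁻ (Z=17), I- has 54 e⁻ (Z=53). V5+ < Ti4+ (isoelectronic, higher Z=23 is smaller); Ti4+ < Sc3+ (isoelectronic, higher Z=22 is smaller); Sc3+ < Ca2+ (both 18 e⁻, Z=21>20); Ca2+ < K+ (both 18 e⁻, Z=20>19); K+ < Cl- (both 18 e⁻, Z=19>17); Cl- < I- (same group, 2 shells fewer).
Ordering: V5+ < Ti4+ < Sc3+ < Ca2+ < K+ < Cl- < I-. The 5th largest is Sc3+.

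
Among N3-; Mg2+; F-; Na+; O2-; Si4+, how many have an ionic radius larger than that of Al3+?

These species are isoelectronic with 10 electrons. The only difference is the number of protons: Si4+ (Z=14), Al3+ (Z=13), Mg2+ (Z=12), Na+ (Z=11), F- (Z=9), O2- (Z=8), N3- (Z=7). The strongest nuclear pull (Si4+) gives the smallest ion.
Ordering all of them (including Al3+) by radius gives Si4+ < Al3+ < Mg2+ < Na+ < F- < O2- < N3-. So 5 are larger.

5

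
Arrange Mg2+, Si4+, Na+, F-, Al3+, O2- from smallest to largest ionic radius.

Si4+ < Al3+ < Mg2+ < Na+ < F- < O2-

All of these have 10 electrons (isoelectronic). With the same electron cloud, the ion with the most protons pulls it in tightest. Nuclear charges: Si4+ (Z=14), Al3+ (Z=13), Mg2+ (Z=12), Na+ (Z=11), F- (Z=9), O2- (Z=8). Highest Z is smallest.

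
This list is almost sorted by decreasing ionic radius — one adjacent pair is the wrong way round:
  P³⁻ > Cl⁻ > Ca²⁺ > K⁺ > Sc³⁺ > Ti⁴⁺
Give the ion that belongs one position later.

Ca²⁺

Scanning neighbour by neighbour, only Ca²⁺/K⁺ violates a trend: both have 18 electrons but Z(Ca)=20 > Z(K)=19, so Ca²⁺ should be the smaller of the two. That makes Ca²⁺ the one sitting a position early relative to where it belongs.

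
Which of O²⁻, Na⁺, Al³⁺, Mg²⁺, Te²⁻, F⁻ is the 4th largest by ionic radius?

Work out protons and electrons: Al³⁺: 10 e⁻, Z=13, Mg²⁺: 10 e⁻, Z=12, Na⁺: 10 e⁻, Z=11, F⁻: 10 e⁻, Z=9, O²⁻: 10 e⁻, Z=8, Te²⁻: 54 e⁻, Z=52. Al³⁺ < Mg²⁺ (both 10 e⁻, Z=13>12); Mg²⁺ < Na⁺ (both 10 e⁻, Z=12>11); Na⁺ < F⁻ (both 10 e⁻, Z=11>9); F⁻ < O²⁻ (isoelectronic, higher Z=9 is smaller); O²⁻ < Te²⁻ (same group, 3 shells fewer).
That gives Al³⁺ < Mg²⁺ < Na⁺ < F⁻ < O²⁻ < Te²⁻. From the largest end, number 4 is Na⁺.

Na⁺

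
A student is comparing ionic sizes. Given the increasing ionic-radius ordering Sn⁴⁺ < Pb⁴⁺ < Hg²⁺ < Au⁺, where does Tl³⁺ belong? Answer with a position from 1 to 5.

3

Work out protons and electrons: Sn⁴⁺ (Z=50, 46 e⁻), Pb⁴⁺ (Z=82, 78 e⁻), Tl³⁺ (Z=81, 78 e⁻), Hg²⁺ (Z=80, 78 e⁻), Au⁺ (Z=79, 78 e⁻). Sn⁴⁺ < Pb⁴⁺ (same group, period 5 vs 6); Pb⁴⁺ < Tl³⁺ (both 78 e⁻, Z=82>81); Tl³⁺ < Hg²⁺ (both 78 e⁻, Z=81>80); Hg²⁺ < Au⁺ (both 78 e⁻, Z=80>79).
With Tl³⁺ included the full order is Sn⁴⁺ < Pb⁴⁺ < Tl³⁺ < Hg²⁺ < Au⁺, so it takes position 3.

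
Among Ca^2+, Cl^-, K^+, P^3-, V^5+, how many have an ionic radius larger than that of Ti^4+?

4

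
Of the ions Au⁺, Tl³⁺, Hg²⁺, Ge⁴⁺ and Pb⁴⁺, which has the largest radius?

Electron counts and nuclear charges: Ge⁴⁺: 28 e⁻, Z=32, Pb⁴⁺: 78 e⁻, Z=82, Tl³⁺: 78 e⁻, Z=81, Hg²⁺: 78 e⁻, Z=80, Au⁺: 78 e⁻, Z=79. Ge⁴⁺ < Pb⁴⁺ (same group, 2 shells fewer); Pb⁴⁺ < Tl³⁺ (isoelectronic, higher Z=82 is smaller); Tl³⁺ < Hg²⁺ (both 78 e⁻, Z=81>80); Hg²⁺ < Au⁺ (isoelectronic, higher Z=80 is smaller).

Au⁺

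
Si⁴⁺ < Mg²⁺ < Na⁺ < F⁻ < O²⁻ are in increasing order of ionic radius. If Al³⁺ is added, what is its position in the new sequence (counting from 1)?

2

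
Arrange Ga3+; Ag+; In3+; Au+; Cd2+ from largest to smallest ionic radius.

Ga3+ (Z=31, 28 e⁻), In3+ (Z=49, 46 e⁻), Cd2+ (Z=48, 46 e⁻), Ag+ (Z=47, 46 e⁻), Au+ (Z=79, 78 e⁻). Ga3+ < In3+ (same group, 1 shell fewer); In3+ < Cd2+ (both 46 e⁻, Z=49>48); Cd2+ < Ag+ (both 46 e⁻, Z=48>47); Ag+ < Au+ (same group, period 5 vs 6).

Au+ > Ag+ > Cd2+ > In3+ > Ga3+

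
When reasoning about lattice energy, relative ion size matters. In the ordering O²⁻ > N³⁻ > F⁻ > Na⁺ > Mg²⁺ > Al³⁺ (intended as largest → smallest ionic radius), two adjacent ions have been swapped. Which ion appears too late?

Check each adjacent pair. O²⁻ and N³⁻ are reversed: both have 10 electrons but Z(O)=8 > Z(N)=7, so O²⁻ should be the smaller of the two. No other neighbouring pair contradicts the periodic trends, so N³⁻ is the ion listed too late.

N³⁻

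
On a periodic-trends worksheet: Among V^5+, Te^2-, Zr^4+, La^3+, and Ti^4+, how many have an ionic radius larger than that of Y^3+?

Work out protons and electrons: V^5+ (Z=23, 18 e⁻), Ti^4+ (Z=22, 18 e⁻), Zr^4+ (Z=40, 36 e⁻), Y^3+ (Z=39, 36 e⁻), La^3+ (Z=57, 54 e⁻), Te^2- (Z=52, 54 e⁻). V^5+ < Ti^4+ (isoelectronic, higher Z=23 is smaller); Ti^4+ < Zr^4+ (same group, 1 shell fewer); Zr^4+ < Y^3+ (isoelectronic, higher Z=40 is smaller); Y^3+ < La^3+ (same group, period 5 vs 6); La^3+ < Te^2- (both 54 e⁻, Z=57>52).
Relative to Y^3+, the ions that are larger are La^3+, Te^2-. That's 2.

2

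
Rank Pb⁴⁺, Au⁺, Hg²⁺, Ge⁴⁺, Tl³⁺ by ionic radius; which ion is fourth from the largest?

First list Z and electron count for each: Ge⁴⁺ has 28 e⁻ (Z=32), Pb⁴⁺ has 78 e⁻ (Z=82), Tl³⁺ has 78 e⁻ (Z=81), Hg²⁺ has 78 e⁻ (Z=80), Au⁺ has 78 e⁻ (Z=79). Ge⁴⁺ < Pb⁴⁺ (same group, 2 shells fewer); Pb⁴⁺ < Tl³⁺ (isoelectronic, higher Z=82 is smaller); Tl³⁺ < Hg²⁺ (isoelectronic, higher Z=81 is smaller); Hg²⁺ < Au⁺ (isoelectronic, higher Z=80 is smaller).
That gives Ge⁴⁺ < Pb⁴⁺ < Tl³⁺ < Hg²⁺ < Au⁺. From the largest end, number 4 is Pb⁴⁺.

Pb⁴⁺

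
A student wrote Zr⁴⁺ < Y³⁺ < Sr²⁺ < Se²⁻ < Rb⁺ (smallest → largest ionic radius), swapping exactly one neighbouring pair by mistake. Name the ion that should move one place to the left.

Rb⁺

Scanning neighbour by neighbour, only Se²⁻/Rb⁺ violates a trend: they are isoelectronic (36 e⁻) and Rb has more protons than Se (37 vs 34), making Rb⁺ smaller. That makes Rb⁺ the one sitting a position late relative to where it belongs.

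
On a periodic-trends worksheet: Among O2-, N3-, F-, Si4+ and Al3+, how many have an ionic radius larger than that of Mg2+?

3

Each ion has 10 electrons. The ranking follows nuclear charge in reverse — greater Z gives a smaller radius. Si4+ (Z=14), Al3+ (Z=13), Mg2+ (Z=12), F- (Z=9), O2- (Z=8), N3- (Z=7).
Relative to Mg2+, the ions that are larger are F-, O2-, N3-. Count: 3.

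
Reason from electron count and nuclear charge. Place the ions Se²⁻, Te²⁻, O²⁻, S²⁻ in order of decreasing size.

Same group, same charge. Going down the group adds an extra shell of electrons, so the ion gets larger: O²⁻ is highest in the group and smallest.

Te²⁻ > Se²⁻ > S²⁻ > O²⁻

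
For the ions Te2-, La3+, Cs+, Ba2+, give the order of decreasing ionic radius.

Te2- > Cs+ > Ba2+ > La3+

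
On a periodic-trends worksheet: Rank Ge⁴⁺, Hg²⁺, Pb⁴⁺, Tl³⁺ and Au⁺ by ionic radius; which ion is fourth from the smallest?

Hg²⁺

Tabulating Z and e⁻: Ge⁴⁺ (Z=32, 28 e⁻), Pb⁴⁺ (Z=82, 78 e⁻), Tl³⁺ (Z=81, 78 e⁻), Hg²⁺ (Z=80, 78 e⁻), Au⁺ (Z=79, 78 e⁻). Ge⁴⁺ < Pb⁴⁺ (same group, period 4 vs 6); Pb⁴⁺ < Tl³⁺ (both 78 e⁻, Z=82>81); Tl³⁺ < Hg²⁺ (both 78 e⁻, Z=81>80); Hg²⁺ < Au⁺ (isoelectronic, higher Z=80 is smaller).
That gives Ge⁴⁺ < Pb⁴⁺ < Tl³⁺ < Hg²⁺ < Au⁺. From the smallest end, number 4 is Hg²⁺.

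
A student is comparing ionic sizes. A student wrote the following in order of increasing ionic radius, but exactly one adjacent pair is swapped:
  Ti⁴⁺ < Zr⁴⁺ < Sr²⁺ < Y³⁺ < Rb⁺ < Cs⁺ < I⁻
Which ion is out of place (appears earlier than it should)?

Sr²⁺

Compare adjacent ions: both have 36 electrons but Z(Y)=39 > Z(Sr)=38, so Y³⁺ should be the smaller of the two — yet in this increasing list Sr²⁺ sits before Y³⁺. Nothing else is reversed, so Sr²⁺ should move one place to the right.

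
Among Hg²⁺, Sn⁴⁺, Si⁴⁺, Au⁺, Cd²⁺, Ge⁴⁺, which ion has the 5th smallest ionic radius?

Tabulating Z and e⁻: Si⁴⁺: 10 e⁻, Z=14, Ge⁴⁺: 28 e⁻, Z=32, Sn⁴⁺: 46 e⁻, Z=50, Cd²⁺: 46 e⁻, Z=48, Hg²⁺: 78 e⁻, Z=80, Au⁺: 78 e⁻, Z=79. Si⁴⁺ < Ge⁴⁺ (same group, 1 shell fewer); Ge⁴⁺ < Sn⁴⁺ (same group, 1 shell fewer); Sn⁴⁺ < Cd²⁺ (isoelectronic, higher Z=50 is smaller); Cd²⁺ < Hg²⁺ (same group, 1 shell fewer); Hg²⁺ < Au⁺ (both 78 e⁻, Z=80>79).
That gives Si⁴⁺ < Ge⁴⁺ < Sn⁴⁺ < Cd²⁺ < Hg²⁺ < Au⁺. From the smallest end, number 5 is Hg²⁺.

Hg²⁺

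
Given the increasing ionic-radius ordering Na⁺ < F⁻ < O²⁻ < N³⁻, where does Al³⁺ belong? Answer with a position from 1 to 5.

These species are isoelectronic with 10 electrons. The only difference is the number of protons: Al³⁺ (Z=13), Na⁺ (Z=11), F⁻ (Z=9), O²⁻ (Z=8), N³⁻ (Z=7). The strongest nuclear pull (Al³⁺) gives the smallest ion.
The complete sequence is Al³⁺ < Na⁺ < F⁻ < O²⁻ < N³⁻. Al³⁺ sits at position 1.

1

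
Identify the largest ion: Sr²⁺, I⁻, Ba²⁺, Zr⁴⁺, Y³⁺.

I⁻

Zr⁴⁺ has 36 e⁻ (Z=40), Y³⁺ has 36 e⁻ (Z=39), Sr²⁺ has 36 e⁻ (Z=38), Ba²⁺ has 54 e⁻ (Z=56), I⁻ has 54 e⁻ (Z=53). Zr⁴⁺ < Y³⁺ (isoelectronic, higher Z=40 is smaller); Y³⁺ < Sr²⁺ (isoelectronic, higher Z=39 is smaller); Sr²⁺ < Ba²⁺ (same group, 1 shell fewer); Ba²⁺ < I⁻ (isoelectronic, higher Z=56 is smaller).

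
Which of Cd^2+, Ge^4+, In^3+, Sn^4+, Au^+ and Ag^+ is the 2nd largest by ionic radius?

Electron counts and nuclear charges: Ge^4+ (Z=32, 28 e⁻), Sn^4+ (Z=50, 46 e⁻), In^3+ (Z=49, 46 e⁻), Cd^2+ (Z=48, 46 e⁻), Ag^+ (Z=47, 46 e⁻), Au^+ (Z=79, 78 e⁻). Ge^4+ < Sn^4+ (same group, 1 shell fewer); Sn^4+ < In^3+ (isoelectronic, higher Z=50 is smaller); In^3+ < Cd^2+ (isoelectronic, higher Z=49 is smaller); Cd^2+ < Ag^+ (isoelectronic, higher Z=48 is smaller); Ag^+ < Au^+ (same group, period 5 vs 6).
Ordering: Ge^4+ < Sn^4+ < In^3+ < Cd^2+ < Ag^+ < Au^+. The 2nd largest is Ag^+.

Ag^+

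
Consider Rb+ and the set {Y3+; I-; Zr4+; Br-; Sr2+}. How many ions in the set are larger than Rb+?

2

Tabulating Z and e⁻: Zr4+ has 36 e⁻ (Z=40), Y3+ has 36 e⁻ (Z=39), Sr2+ has 36 e⁻ (Z=38), Rb+ has 36 e⁻ (Z=37), Br- has 36 e⁻ (Z=35), I- has 54 e⁻ (Z=53). Zr4+ < Y3+ (isoelectronic, higher Z=40 is smaller); Y3+ < Sr2+ (both 36 e⁻, Z=39>38); Sr2+ < Rb+ (isoelectronic, higher Z=38 is smaller); Rb+ < Br- (isoelectronic, higher Z=37 is smaller); Br- < I- (same group, 1 shell fewer).
Ordering all of them (including Rb+) by radius gives Zr4+ < Y3+ < Sr2+ < Rb+ < Br- < I-. So 2 are larger.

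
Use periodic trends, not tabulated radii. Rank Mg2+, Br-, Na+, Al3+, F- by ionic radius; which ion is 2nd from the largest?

F-

Al3+: 10 e⁻, Z=13, Mg2+: 10 e⁻, Z=12, Na+: 10 e⁻, Z=11, F-: 10 e⁻, Z=9, Br-: 36 e⁻, Z=35. Al3+ < Mg2+ (both 10 e⁻, Z=13>12); Mg2+ < Na+ (both 10 e⁻, Z=12>11); Na+ < F- (both 10 e⁻, Z=11>9); F- < Br- (same group, 2 shells fewer).
Ordering: Al3+ < Mg2+ < Na+ < F- < Br-. The 2nd largest is F-.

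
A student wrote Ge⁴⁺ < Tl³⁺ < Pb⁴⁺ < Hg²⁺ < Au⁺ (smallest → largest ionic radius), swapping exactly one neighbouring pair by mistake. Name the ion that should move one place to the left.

Pb⁴⁺

The pair Tl³⁺, Pb⁴⁺ is the wrong way round — both have 78 electrons but Z(Pb)=82 > Z(Tl)=81, so Pb⁴⁺ should be the smaller of the two. All other adjacent pairs agree with periodic trends, so Pb⁴⁺ is the misplaced ion.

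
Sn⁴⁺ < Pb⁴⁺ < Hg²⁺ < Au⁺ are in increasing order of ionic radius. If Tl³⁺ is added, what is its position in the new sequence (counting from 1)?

3

Work out protons and electrons: Sn⁴⁺ (Z=50, 46 e⁻), Pb⁴⁺ (Z=82, 78 e⁻), Tl³⁺ (Z=81, 78 e⁻), Hg²⁺ (Z=80, 78 e⁻), Au⁺ (Z=79, 78 e⁻). Sn⁴⁺ < Pb⁴⁺ (same group, period 5 vs 6); Pb⁴⁺ < Tl³⁺ (both 78 e⁻, Z=82>81); Tl³⁺ < Hg²⁺ (both 78 e⁻, Z=81>80); Hg²⁺ < Au⁺ (both 78 e⁻, Z=80>79).
Merged order: Sn⁴⁺ < Pb⁴⁺ < Tl³⁺ < Hg²⁺ < Au⁺ — Tl³⁺ is number 3.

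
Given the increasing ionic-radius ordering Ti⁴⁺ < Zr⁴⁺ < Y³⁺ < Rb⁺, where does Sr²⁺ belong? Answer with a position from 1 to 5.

4

Tabulating Z and e⁻: Ti⁴⁺: 18 e⁻, Z=22, Zr⁴⁺: 36 e⁻, Z=40, Y³⁺: 36 e⁻, Z=39, Sr²⁺: 36 e⁻, Z=38, Rb⁺: 36 e⁻, Z=37. Ti⁴⁺ < Zr⁴⁺ (same group, 1 shell fewer); Zr⁴⁺ < Y³⁺ (isoelectronic, higher Z=40 is smaller); Y³⁺ < Sr²⁺ (both 36 e⁻, Z=39>38); Sr²⁺ < Rb⁺ (both 36 e⁻, Z=38>37).
Putting Sr²⁺ in gives Ti⁴⁺ < Zr⁴⁺ < Y³⁺ < Sr²⁺ < Rb⁺; it lands at slot 4.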